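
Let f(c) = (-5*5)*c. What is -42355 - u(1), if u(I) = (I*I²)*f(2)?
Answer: -42305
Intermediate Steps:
f(c) = -25*c
u(I) = -50*I³ (u(I) = (I*I²)*(-25*2) = I³*(-50) = -50*I³)
-42355 - u(1) = -42355 - (-50)*1³ = -42355 - (-50) = -42355 - 1*(-50) = -42355 + 50 = -42305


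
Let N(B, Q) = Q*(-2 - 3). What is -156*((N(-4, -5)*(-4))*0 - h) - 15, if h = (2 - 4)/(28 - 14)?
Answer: -261/7 ≈ -37.286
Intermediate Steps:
N(B, Q) = -5*Q (N(B, Q) = Q*(-5) = -5*Q)
h = -⅐ (h = -2/14 = -2*1/14 = -⅐ ≈ -0.14286)
-156*((N(-4, -5)*(-4))*0 - h) - 15 = -156*((-5*(-5)*(-4))*0 - 1*(-⅐)) - 15 = -156*((25*(-4))*0 + ⅐) - 15 = -156*(-100*0 + ⅐) - 15 = -156*(0 + ⅐) - 15 = -156*⅐ - 15 = -156/7 - 15 = -261/7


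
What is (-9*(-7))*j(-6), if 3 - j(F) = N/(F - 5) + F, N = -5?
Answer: 5922/11 ≈ 538.36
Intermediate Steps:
j(F) = 3 - F + 5/(-5 + F) (j(F) = 3 - (-5/(F - 5) + F) = 3 - (-5/(-5 + F) + F) = 3 - (F - 5/(-5 + F)) = 3 + (-F + 5/(-5 + F)) = 3 - F + 5/(-5 + F))
(-9*(-7))*j(-6) = (-9*(-7))*((-10 - 1*(-6)² + 8*(-6))/(-5 - 6)) = 63*((-10 - 1*36 - 48)/(-11)) = 63*(-(-10 - 36 - 48)/11) = 63*(-1/11*(-94)) = 63*(94/11) = 5922/11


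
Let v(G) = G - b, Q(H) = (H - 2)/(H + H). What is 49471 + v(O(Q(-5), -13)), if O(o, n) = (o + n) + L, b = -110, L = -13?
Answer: 495557/10 ≈ 49556.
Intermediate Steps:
Q(H) = (-2 + H)/(2*H) (Q(H) = (-2 + H)/((2*H)) = (-2 + H)*(1/(2*H)) = (-2 + H)/(2*H))
O(o, n) = -13 + n + o (O(o, n) = (o + n) - 13 = (n + o) - 13 = -13 + n + o)
v(G) = 110 + G (v(G) = G - 1*(-110) = G + 110 = 110 + G)
49471 + v(O(Q(-5), -13)) = 49471 + (110 + (-13 - 13 + (1/2)*(-2 - 5)/(-5))) = 49471 + (110 + (-13 - 13 + (1/2)*(-1/5)*(-7))) = 49471 + (110 + (-13 - 13 + 7/10)) = 49471 + (110 - 253/10) = 49471 + 847/10 = 495557/10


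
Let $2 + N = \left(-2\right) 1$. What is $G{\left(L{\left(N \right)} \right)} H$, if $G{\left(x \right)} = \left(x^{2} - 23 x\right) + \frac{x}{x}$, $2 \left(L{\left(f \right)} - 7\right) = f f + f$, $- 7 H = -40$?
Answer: $- \frac{5160}{7} \approx -737.14$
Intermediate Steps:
$H = \frac{40}{7}$ ($H = \left(- \frac{1}{7}\right) \left(-40\right) = \frac{40}{7} \approx 5.7143$)
$N = -4$ ($N = -2 - 2 = -4$)
$L{\left(f \right)} = 7 + \frac{f}{2} + \frac{f^{2}}{2}$ ($L{\left(f \right)} = 7 + \frac{f f + f}{2} = 7 + \frac{f^{2} + f}{2} = 7 + \frac{f + f^{2}}{2} = 7 + \left(\frac{f}{2} + \frac{f^{2}}{2}\right) = 7 + \frac{f}{2} + \frac{f^{2}}{2}$)
$G{\left(x \right)} = 1 + x^{2} - 23 x$ ($G{\left(x \right)} = \left(x^{2} - 23 x\right) + 1 = 1 + x^{2} - 23 x$)
$G{\left(L{\left(N \right)} \right)} H = \left(1 + \left(7 + \frac{1}{2} \left(-4\right) + \frac{\left(-4\right)^{2}}{2}\right)^{2} - 23 \left(7 + \frac{1}{2} \left(-4\right) + \frac{\left(-4\right)^{2}}{2}\right)\right) \frac{40}{7} = \left(1 + \left(7 - 2 + \frac{1}{2} \cdot 16\right)^{2} - 23 \left(7 - 2 + \frac{1}{2} \cdot 16\right)\right) \frac{40}{7} = \left(1 + \left(7 - 2 + 8\right)^{2} - 23 \left(7 - 2 + 8\right)\right) \frac{40}{7} = \left(1 + 13^{2} - 299\right) \frac{40}{7} = \left(1 + 169 - 299\right) \frac{40}{7} = \left(-129\right) \frac{40}{7} = - \frac{5160}{7}$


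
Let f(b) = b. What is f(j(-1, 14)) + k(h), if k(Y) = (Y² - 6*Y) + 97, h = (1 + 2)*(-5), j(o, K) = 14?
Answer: 426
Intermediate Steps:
h = -15 (h = 3*(-5) = -15)
k(Y) = 97 + Y² - 6*Y
f(j(-1, 14)) + k(h) = 14 + (97 + (-15)² - 6*(-15)) = 14 + (97 + 225 + 90) = 14 + 412 = 426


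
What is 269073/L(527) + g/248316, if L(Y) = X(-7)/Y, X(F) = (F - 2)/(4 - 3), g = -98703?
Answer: -1304132405969/82772 ≈ -1.5756e+7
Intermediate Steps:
X(F) = -2 + F (X(F) = (-2 + F)/1 = (-2 + F)*1 = -2 + F)
L(Y) = -9/Y (L(Y) = (-2 - 7)/Y = -9/Y)
269073/L(527) + g/248316 = 269073/((-9/527)) - 98703/248316 = 269073/((-9*1/527)) - 98703*1/248316 = 269073/(-9/527) - 32901/82772 = 269073*(-527/9) - 32901/82772 = -15755719 - 32901/82772 = -1304132405969/82772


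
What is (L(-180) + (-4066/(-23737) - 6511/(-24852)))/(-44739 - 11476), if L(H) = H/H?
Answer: -845511763/33161898807660 ≈ -2.5496e-5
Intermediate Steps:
L(H) = 1
(L(-180) + (-4066/(-23737) - 6511/(-24852)))/(-44739 - 11476) = (1 + (-4066/(-23737) - 6511/(-24852)))/(-44739 - 11476) = (1 + (-4066*(-1/23737) - 6511*(-1/24852)))/(-56215) = (1 + (4066/23737 + 6511/24852))*(-1/56215) = (1 + 255599839/589911924)*(-1/56215) = (845511763/589911924)*(-1/56215) = -845511763/33161898807660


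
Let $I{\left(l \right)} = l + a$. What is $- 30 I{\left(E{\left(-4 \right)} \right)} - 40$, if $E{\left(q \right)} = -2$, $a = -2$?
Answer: $80$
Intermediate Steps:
$I{\left(l \right)} = -2 + l$ ($I{\left(l \right)} = l - 2 = -2 + l$)
$- 30 I{\left(E{\left(-4 \right)} \right)} - 40 = - 30 \left(-2 - 2\right) - 40 = \left(-30\right) \left(-4\right) - 40 = 120 - 40 = 80$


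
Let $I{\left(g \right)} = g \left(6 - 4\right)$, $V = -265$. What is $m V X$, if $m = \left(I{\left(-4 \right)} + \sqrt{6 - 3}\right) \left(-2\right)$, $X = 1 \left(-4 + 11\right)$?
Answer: $-29680 + 3710 \sqrt{3} \approx -23254.0$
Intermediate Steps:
$X = 7$ ($X = 1 \cdot 7 = 7$)
$I{\left(g \right)} = 2 g$ ($I{\left(g \right)} = g 2 = 2 g$)
$m = 16 - 2 \sqrt{3}$ ($m = \left(2 \left(-4\right) + \sqrt{6 - 3}\right) \left(-2\right) = \left(-8 + \sqrt{3}\right) \left(-2\right) = 16 - 2 \sqrt{3} \approx 12.536$)
$m V X = \left(16 - 2 \sqrt{3}\right) \left(-265\right) 7 = \left(-4240 + 530 \sqrt{3}\right) 7 = -29680 + 3710 \sqrt{3}$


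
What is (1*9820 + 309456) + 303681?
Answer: 622957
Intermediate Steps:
(1*9820 + 309456) + 303681 = (9820 + 309456) + 303681 = 319276 + 303681 = 622957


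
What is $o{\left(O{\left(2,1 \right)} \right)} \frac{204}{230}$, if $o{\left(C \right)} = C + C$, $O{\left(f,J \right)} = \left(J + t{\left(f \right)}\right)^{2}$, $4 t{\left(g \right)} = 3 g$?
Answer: $\frac{255}{23} \approx 11.087$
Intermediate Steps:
$t{\left(g \right)} = \frac{3 g}{4}$
$O{\left(f,J \right)} = \left(J + \frac{3 f}{4}\right)^{2}$
$o{\left(C \right)} = 2 C$
$o{\left(O{\left(2,1 \right)} \right)} \frac{204}{230} = 2 \frac{\left(3 \cdot 2 + 4 \cdot 1\right)^{2}}{16} \cdot \frac{204}{230} = 2 \frac{\left(6 + 4\right)^{2}}{16} \cdot 204 \cdot \frac{1}{230} = 2 \frac{10^{2}}{16} \cdot \frac{102}{115} = 2 \cdot \frac{1}{16} \cdot 100 \cdot \frac{102}{115} = 2 \cdot \frac{25}{4} \cdot \frac{102}{115} = \frac{25}{2} \cdot \frac{102}{115} = \frac{255}{23}$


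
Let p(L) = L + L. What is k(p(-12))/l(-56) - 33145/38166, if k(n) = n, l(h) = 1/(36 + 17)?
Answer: -48580297/38166 ≈ -1272.9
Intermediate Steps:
p(L) = 2*L
l(h) = 1/53
k(p(-12))/l(-56) - 33145/38166 = (2*(-12))/(1/53) - 33145/38166 = -24*53 - 33145*1/38166 = -1272 - 33145/38166 = -48580297/38166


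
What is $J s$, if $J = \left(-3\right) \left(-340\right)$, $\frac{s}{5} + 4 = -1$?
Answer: $-25500$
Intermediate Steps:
$s = -25$ ($s = -20 + 5 \left(-1\right) = -20 - 5 = -25$)
$J = 1020$
$J s = 1020 \left(-25\right) = -25500$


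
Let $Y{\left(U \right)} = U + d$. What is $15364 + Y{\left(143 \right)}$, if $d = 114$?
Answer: $15621$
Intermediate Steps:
$Y{\left(U \right)} = 114 + U$ ($Y{\left(U \right)} = U + 114 = 114 + U$)
$15364 + Y{\left(143 \right)} = 15364 + \left(114 + 143\right) = 15364 + 257 = 15621$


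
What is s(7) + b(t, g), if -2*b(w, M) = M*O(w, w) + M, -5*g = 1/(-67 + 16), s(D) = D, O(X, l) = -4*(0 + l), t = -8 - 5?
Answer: 3517/510 ≈ 6.8961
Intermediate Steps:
t = -13
O(X, l) = -4*l
g = 1/255 (g = -1/(5*(-67 + 16)) = -1/5/(-51) = -1/5*(-1/51) = 1/255 ≈ 0.0039216)
b(w, M) = -M/2 + 2*M*w (b(w, M) = -(M*(-4*w) + M)/2 = -(-4*M*w + M)/2 = -(M - 4*M*w)/2 = -M/2 + 2*M*w)
s(7) + b(t, g) = 7 + (1/2)*(1/255)*(-1 + 4*(-13)) = 7 + (1/2)*(1/255)*(-1 - 52) = 7 + (1/2)*(1/255)*(-53) = 7 - 53/510 = 3517/510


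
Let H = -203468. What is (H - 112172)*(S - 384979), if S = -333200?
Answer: 226686019560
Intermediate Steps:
(H - 112172)*(S - 384979) = (-203468 - 112172)*(-333200 - 384979) = -315640*(-718179) = 226686019560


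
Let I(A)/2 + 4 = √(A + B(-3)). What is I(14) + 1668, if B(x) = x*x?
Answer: 1660 + 2*√23 ≈ 1669.6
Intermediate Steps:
B(x) = x²
I(A) = -8 + 2*√(9 + A) (I(A) = -8 + 2*√(A + (-3)²) = -8 + 2*√(A + 9) = -8 + 2*√(9 + A))
I(14) + 1668 = (-8 + 2*√(9 + 14)) + 1668 = (-8 + 2*√23) + 1668 = 1660 + 2*√23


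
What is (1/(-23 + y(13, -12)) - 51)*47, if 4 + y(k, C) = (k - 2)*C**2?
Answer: -3732082/1557 ≈ -2397.0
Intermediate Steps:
y(k, C) = -4 + C**2*(-2 + k) (y(k, C) = -4 + (k - 2)*C**2 = -4 + (-2 + k)*C**2 = -4 + C**2*(-2 + k))
(1/(-23 + y(13, -12)) - 51)*47 = (1/(-23 + (-4 - 2*(-12)**2 + 13*(-12)**2)) - 51)*47 = (1/(-23 + (-4 - 2*144 + 13*144)) - 51)*47 = (1/(-23 + (-4 - 288 + 1872)) - 51)*47 = (1/(-23 + 1580) - 51)*47 = (1/1557 - 51)*47 = -79406/1557*47 = -3732082/1557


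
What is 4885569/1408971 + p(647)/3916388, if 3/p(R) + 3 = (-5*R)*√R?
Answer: 43184953657277619393897/12454301093577452026456 - 9705*√647/26517865364675608 ≈ 3.4675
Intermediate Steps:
p(R) = 3/(-3 - 5*R^(3/2)) (p(R) = 3/(-3 + (-5*R)*√R) = 3/(-3 - 5*R^(3/2)))
4885569/1408971 + p(647)/3916388 = 4885569/1408971 - 3/(3 + 5*647^(3/2))/3916388 = 4885569*(1/1408971) - 3/(3 + 5*(647*√647))*(1/3916388) = 1628523/469657 - 3/(3 + 3235*√647)*(1/3916388) = 1628523/469657 - 3/(3916388*(3 + 3235*√647))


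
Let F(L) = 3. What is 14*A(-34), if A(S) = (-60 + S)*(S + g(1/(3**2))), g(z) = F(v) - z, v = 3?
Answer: 368480/9 ≈ 40942.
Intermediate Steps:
g(z) = 3 - z
A(S) = (-60 + S)*(26/9 + S) (A(S) = (-60 + S)*(S + (3 - 1/(3**2))) = (-60 + S)*(S + (3 - 1/9)) = (-60 + S)*(S + 26/9) = (-60 + S)*(26/9 + S))
14*A(-34) = 14*(-520/3 + (-34)**2 - 514/9*(-34)) = 14*(-520/3 + 1156 + 17476/9) = 14*(26320/9) = 368480/9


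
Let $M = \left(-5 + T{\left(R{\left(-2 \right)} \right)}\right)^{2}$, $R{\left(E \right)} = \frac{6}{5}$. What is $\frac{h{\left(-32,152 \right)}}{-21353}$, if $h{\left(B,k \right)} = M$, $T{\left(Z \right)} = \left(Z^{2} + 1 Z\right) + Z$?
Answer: $- \frac{841}{13345625} \approx -6.3017 \cdot 10^{-5}$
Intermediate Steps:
$R{\left(E \right)} = \frac{6}{5}$ ($R{\left(E \right)} = 6 \cdot \frac{1}{5} = \frac{6}{5}$)
$T{\left(Z \right)} = Z^{2} + 2 Z$ ($T{\left(Z \right)} = \left(Z^{2} + Z\right) + Z = \left(Z + Z^{2}\right) + Z = Z^{2} + 2 Z$)
$M = \frac{841}{625}$ ($M = \left(-5 + \frac{6 \left(2 + \frac{6}{5}\right)}{5}\right)^{2} = \left(-5 + \frac{6}{5} \cdot \frac{16}{5}\right)^{2} = \left(-5 + \frac{96}{25}\right)^{2} = \left(- \frac{29}{25}\right)^{2} = \frac{841}{625} \approx 1.3456$)
$h{\left(B,k \right)} = \frac{841}{625}$
$\frac{h{\left(-32,152 \right)}}{-21353} = \frac{841}{625 \left(-21353\right)} = \frac{841}{625} \left(- \frac{1}{21353}\right) = - \frac{841}{13345625}$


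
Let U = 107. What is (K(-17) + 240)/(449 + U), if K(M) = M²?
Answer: 529/556 ≈ 0.95144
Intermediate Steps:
(K(-17) + 240)/(449 + U) = ((-17)² + 240)/(449 + 107) = (289 + 240)/556 = 529*(1/556) = 529/556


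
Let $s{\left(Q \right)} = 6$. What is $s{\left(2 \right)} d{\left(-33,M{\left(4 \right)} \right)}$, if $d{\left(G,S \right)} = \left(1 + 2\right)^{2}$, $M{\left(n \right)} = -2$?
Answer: $54$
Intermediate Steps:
$d{\left(G,S \right)} = 9$ ($d{\left(G,S \right)} = 3^{2} = 9$)
$s{\left(2 \right)} d{\left(-33,M{\left(4 \right)} \right)} = 6 \cdot 9 = 54$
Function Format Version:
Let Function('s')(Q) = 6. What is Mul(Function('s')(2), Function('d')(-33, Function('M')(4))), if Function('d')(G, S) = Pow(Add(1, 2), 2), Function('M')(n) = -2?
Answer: 54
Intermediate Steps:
Function('d')(G, S) = 9 (Function('d')(G, S) = Pow(3, 2) = 9)
Mul(Function('s')(2), Function('d')(-33, Function('M')(4))) = Mul(6, 9) = 54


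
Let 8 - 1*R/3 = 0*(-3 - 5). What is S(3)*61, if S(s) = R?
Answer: 1464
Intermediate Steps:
R = 24 (R = 24 - 0*(-3 - 5) = 24 - 0*(-8) = 24 - 3*0 = 24 + 0 = 24)
S(s) = 24
S(3)*61 = 24*61 = 1464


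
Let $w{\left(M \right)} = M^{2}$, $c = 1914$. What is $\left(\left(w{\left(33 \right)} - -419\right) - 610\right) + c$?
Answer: $2812$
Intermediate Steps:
$\left(\left(w{\left(33 \right)} - -419\right) - 610\right) + c = \left(\left(33^{2} - -419\right) - 610\right) + 1914 = \left(\left(1089 + 419\right) - 610\right) + 1914 = \left(1508 - 610\right) + 1914 = 898 + 1914 = 2812$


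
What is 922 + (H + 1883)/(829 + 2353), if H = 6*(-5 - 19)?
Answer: 79339/86 ≈ 922.55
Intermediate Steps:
H = -144 (H = 6*(-24) = -144)
922 + (H + 1883)/(829 + 2353) = 922 + (-144 + 1883)/(829 + 2353) = 922 + 1739/3182 = 922 + 1739*(1/3182) = 922 + 47/86 = 79339/86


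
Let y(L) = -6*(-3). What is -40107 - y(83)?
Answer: -40125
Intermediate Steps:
y(L) = 18
-40107 - y(83) = -40107 - 1*18 = -40107 - 18 = -40125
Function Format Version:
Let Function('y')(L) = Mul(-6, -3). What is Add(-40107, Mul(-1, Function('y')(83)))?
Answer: -40125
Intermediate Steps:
Function('y')(L) = 18
Add(-40107, Mul(-1, Function('y')(83))) = Add(-40107, Mul(-1, 18)) = Add(-40107, -18) = -40125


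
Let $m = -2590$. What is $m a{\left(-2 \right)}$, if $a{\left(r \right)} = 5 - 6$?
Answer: $2590$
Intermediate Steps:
$a{\left(r \right)} = -1$ ($a{\left(r \right)} = 5 - 6 = -1$)
$m a{\left(-2 \right)} = \left(-2590\right) \left(-1\right) = 2590$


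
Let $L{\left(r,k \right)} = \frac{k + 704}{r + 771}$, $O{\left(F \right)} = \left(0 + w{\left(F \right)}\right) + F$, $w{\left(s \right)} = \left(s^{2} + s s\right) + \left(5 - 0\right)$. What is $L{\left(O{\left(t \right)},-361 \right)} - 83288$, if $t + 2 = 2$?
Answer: $- \frac{64631145}{776} \approx -83288.0$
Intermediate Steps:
$t = 0$ ($t = -2 + 2 = 0$)
$w{\left(s \right)} = 5 + 2 s^{2}$ ($w{\left(s \right)} = \left(s^{2} + s^{2}\right) + \left(5 + 0\right) = 2 s^{2} + 5 = 5 + 2 s^{2}$)
$O{\left(F \right)} = 5 + F + 2 F^{2}$ ($O{\left(F \right)} = \left(0 + \left(5 + 2 F^{2}\right)\right) + F = \left(5 + 2 F^{2}\right) + F = 5 + F + 2 F^{2}$)
$L{\left(r,k \right)} = \frac{704 + k}{771 + r}$
$L{\left(O{\left(t \right)},-361 \right)} - 83288 = \frac{704 - 361}{771 + \left(5 + 0 + 2 \cdot 0^{2}\right)} - 83288 = \frac{1}{771 + \left(5 + 0 + 2 \cdot 0\right)} 343 - 83288 = \frac{1}{771 + \left(5 + 0 + 0\right)} 343 - 83288 = \frac{1}{771 + 5} \cdot 343 - 83288 = \frac{1}{776} \cdot 343 - 83288 = \frac{343}{776} - 83288 = - \frac{64631145}{776}$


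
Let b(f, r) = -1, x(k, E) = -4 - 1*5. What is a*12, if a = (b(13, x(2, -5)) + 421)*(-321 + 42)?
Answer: -1406160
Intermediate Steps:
x(k, E) = -9 (x(k, E) = -4 - 5 = -9)
a = -117180 (a = (-1 + 421)*(-321 + 42) = 420*(-279) = -117180)
a*12 = -117180*12 = -1406160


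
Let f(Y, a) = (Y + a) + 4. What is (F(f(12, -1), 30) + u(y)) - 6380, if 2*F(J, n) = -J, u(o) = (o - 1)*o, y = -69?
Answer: -3115/2 ≈ -1557.5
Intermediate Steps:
f(Y, a) = 4 + Y + a
u(o) = o*(-1 + o) (u(o) = (-1 + o)*o = o*(-1 + o))
F(J, n) = -J/2 (F(J, n) = (-J)/2 = -J/2)
(F(f(12, -1), 30) + u(y)) - 6380 = (-(4 + 12 - 1)/2 - 69*(-1 - 69)) - 6380 = (-½*15 - 69*(-70)) - 6380 = (-15/2 + 4830) - 6380 = 9645/2 - 6380 = -3115/2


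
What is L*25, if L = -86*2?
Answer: -4300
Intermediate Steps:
L = -172
L*25 = -172*25 = -4300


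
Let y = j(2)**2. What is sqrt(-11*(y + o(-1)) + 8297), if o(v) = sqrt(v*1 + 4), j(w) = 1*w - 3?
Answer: sqrt(8286 - 11*sqrt(3)) ≈ 90.923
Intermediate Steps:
j(w) = -3 + w (j(w) = w - 3 = -3 + w)
y = 1 (y = (-3 + 2)**2 = (-1)**2 = 1)
o(v) = sqrt(4 + v) (o(v) = sqrt(v + 4) = sqrt(4 + v))
sqrt(-11*(y + o(-1)) + 8297) = sqrt(-11*(1 + sqrt(4 - 1)) + 8297) = sqrt(-11*(1 + sqrt(3)) + 8297) = sqrt((-11 - 11*sqrt(3)) + 8297) = sqrt(8286 - 11*sqrt(3))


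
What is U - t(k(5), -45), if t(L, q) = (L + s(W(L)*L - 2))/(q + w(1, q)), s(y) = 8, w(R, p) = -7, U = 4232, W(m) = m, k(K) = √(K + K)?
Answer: 55018/13 + √10/52 ≈ 4232.2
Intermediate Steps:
k(K) = √2*√K (k(K) = √(2*K) = √2*√K)
t(L, q) = (8 + L)/(-7 + q) (t(L, q) = (L + 8)/(q - 7) = (8 + L)/(-7 + q))
U - t(k(5), -45) = 4232 - (8 + √2*√5)/(-7 - 45) = 4232 - (8 + √10)/(-52) = 4232 - (-1)*(8 + √10)/52 = 4232 - (-2/13 - √10/52) = 4232 + (2/13 + √10/52) = 55018/13 + √10/52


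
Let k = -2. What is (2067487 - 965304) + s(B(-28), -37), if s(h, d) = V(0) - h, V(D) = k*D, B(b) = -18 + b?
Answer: 1102229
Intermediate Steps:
V(D) = -2*D
s(h, d) = -h (s(h, d) = -2*0 - h = 0 - h = -h)
(2067487 - 965304) + s(B(-28), -37) = (2067487 - 965304) - (-18 - 28) = 1102183 - 1*(-46) = 1102183 + 46 = 1102229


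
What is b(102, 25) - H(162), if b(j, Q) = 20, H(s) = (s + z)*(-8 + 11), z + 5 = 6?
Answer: -469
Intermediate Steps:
z = 1 (z = -5 + 6 = 1)
H(s) = 3 + 3*s (H(s) = (s + 1)*(-8 + 11) = (1 + s)*3 = 3 + 3*s)
b(102, 25) - H(162) = 20 - (3 + 3*162) = 20 - (3 + 486) = 20 - 1*489 = 20 - 489 = -469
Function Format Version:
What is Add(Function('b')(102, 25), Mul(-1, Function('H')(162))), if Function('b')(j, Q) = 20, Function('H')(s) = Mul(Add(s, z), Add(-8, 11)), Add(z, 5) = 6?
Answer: -469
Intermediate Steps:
z = 1 (z = Add(-5, 6) = 1)
Function('H')(s) = Add(3, Mul(3, s)) (Function('H')(s) = Mul(Add(s, 1), Add(-8, 11)) = Mul(Add(1, s), 3) = Add(3, Mul(3, s)))
Add(Function('b')(102, 25), Mul(-1, Function('H')(162))) = Add(20, Mul(-1, Add(3, Mul(3, 162)))) = Add(20, Mul(-1, Add(3, 486))) = Add(20, Mul(-1, 489)) = Add(20, -489) = -469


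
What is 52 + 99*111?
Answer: 11041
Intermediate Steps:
52 + 99*111 = 52 + 10989 = 11041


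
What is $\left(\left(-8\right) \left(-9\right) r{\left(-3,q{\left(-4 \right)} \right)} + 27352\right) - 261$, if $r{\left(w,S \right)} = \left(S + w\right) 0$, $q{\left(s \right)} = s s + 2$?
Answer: $27091$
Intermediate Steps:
$q{\left(s \right)} = 2 + s^{2}$ ($q{\left(s \right)} = s^{2} + 2 = 2 + s^{2}$)
$r{\left(w,S \right)} = 0$
$\left(\left(-8\right) \left(-9\right) r{\left(-3,q{\left(-4 \right)} \right)} + 27352\right) - 261 = \left(\left(-8\right) \left(-9\right) 0 + 27352\right) - 261 = \left(72 \cdot 0 + 27352\right) - 261 = \left(0 + 27352\right) - 261 = 27352 - 261 = 27091$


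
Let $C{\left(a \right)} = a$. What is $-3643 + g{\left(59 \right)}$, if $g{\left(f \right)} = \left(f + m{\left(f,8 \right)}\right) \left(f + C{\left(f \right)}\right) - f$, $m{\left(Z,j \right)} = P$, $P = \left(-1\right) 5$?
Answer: $2670$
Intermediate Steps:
$P = -5$
$m{\left(Z,j \right)} = -5$
$g{\left(f \right)} = - f + 2 f \left(-5 + f\right)$ ($g{\left(f \right)} = \left(f - 5\right) \left(f + f\right) - f = \left(-5 + f\right) 2 f - f = 2 f \left(-5 + f\right) - f = - f + 2 f \left(-5 + f\right)$)
$-3643 + g{\left(59 \right)} = -3643 + 59 \left(-11 + 2 \cdot 59\right) = -3643 + 59 \left(-11 + 118\right) = -3643 + 59 \cdot 107 = -3643 + 6313 = 2670$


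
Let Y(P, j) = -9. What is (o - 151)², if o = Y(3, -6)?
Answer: 25600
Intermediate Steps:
o = -9
(o - 151)² = (-9 - 151)² = (-160)² = 25600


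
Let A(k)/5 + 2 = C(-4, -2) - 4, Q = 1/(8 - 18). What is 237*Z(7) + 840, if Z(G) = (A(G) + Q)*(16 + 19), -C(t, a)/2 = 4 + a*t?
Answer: -2488479/2 ≈ -1.2442e+6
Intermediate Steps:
C(t, a) = -8 - 2*a*t (C(t, a) = -2*(4 + a*t) = -8 - 2*a*t)
Q = -⅒ (Q = 1/(-10) = -⅒ ≈ -0.10000)
A(k) = -150 (A(k) = -10 + 5*((-8 - 2*(-2)*(-4)) - 4) = -10 + 5*((-8 - 16) - 4) = -10 + 5*(-24 - 4) = -10 + 5*(-28) = -10 - 140 = -150)
Z(G) = -10507/2 (Z(G) = (-150 - ⅒)*(16 + 19) = -1501/10*35 = -10507/2)
237*Z(7) + 840 = 237*(-10507/2) + 840 = -2490159/2 + 840 = -2488479/2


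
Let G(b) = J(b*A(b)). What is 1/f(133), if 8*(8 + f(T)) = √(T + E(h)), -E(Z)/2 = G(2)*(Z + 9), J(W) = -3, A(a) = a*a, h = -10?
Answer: -512/3969 - 8*√127/3969 ≈ -0.15171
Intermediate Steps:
A(a) = a²
G(b) = -3
E(Z) = 54 + 6*Z (E(Z) = -(-6)*(Z + 9) = -(-6)*(9 + Z) = -2*(-27 - 3*Z) = 54 + 6*Z)
f(T) = -8 + √(-6 + T)/8 (f(T) = -8 + √(T + (54 + 6*(-10)))/8 = -8 + √(T + (54 - 60))/8 = -8 + √(T - 6)/8 = -8 + √(-6 + T)/8)
1/f(133) = 1/(-8 + √(-6 + 133)/8) = 1/(-8 + √127/8)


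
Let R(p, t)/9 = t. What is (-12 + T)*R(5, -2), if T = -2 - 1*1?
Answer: 270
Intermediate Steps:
R(p, t) = 9*t
T = -3 (T = -2 - 1 = -3)
(-12 + T)*R(5, -2) = (-12 - 3)*(9*(-2)) = -15*(-18) = 270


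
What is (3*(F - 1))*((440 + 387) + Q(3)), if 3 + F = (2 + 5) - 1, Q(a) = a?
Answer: 4980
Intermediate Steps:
F = 3 (F = -3 + ((2 + 5) - 1) = -3 + (7 - 1) = -3 + 6 = 3)
(3*(F - 1))*((440 + 387) + Q(3)) = (3*(3 - 1))*((440 + 387) + 3) = (3*2)*(827 + 3) = 6*830 = 4980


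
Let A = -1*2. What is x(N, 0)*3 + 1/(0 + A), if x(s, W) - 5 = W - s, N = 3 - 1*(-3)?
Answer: -7/2 ≈ -3.5000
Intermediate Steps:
A = -2
N = 6 (N = 3 + 3 = 6)
x(s, W) = 5 + W - s (x(s, W) = 5 + (W - s) = 5 + W - s)
x(N, 0)*3 + 1/(0 + A) = (5 + 0 - 1*6)*3 + 1/(0 - 2) = (5 + 0 - 6)*3 + 1/(-2) = -1*3 - ½ = -3 - ½ = -7/2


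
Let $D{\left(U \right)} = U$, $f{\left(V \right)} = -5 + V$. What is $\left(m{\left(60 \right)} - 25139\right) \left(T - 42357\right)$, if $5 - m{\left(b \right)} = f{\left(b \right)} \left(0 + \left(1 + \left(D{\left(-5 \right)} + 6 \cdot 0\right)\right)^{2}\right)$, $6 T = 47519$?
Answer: $\frac{2687545361}{3} \approx 8.9585 \cdot 10^{8}$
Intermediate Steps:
$T = \frac{47519}{6}$ ($T = \frac{1}{6} \cdot 47519 = \frac{47519}{6} \approx 7919.8$)
$m{\left(b \right)} = 85 - 16 b$ ($m{\left(b \right)} = 5 - \left(-5 + b\right) \left(0 + \left(1 + \left(-5 + 6 \cdot 0\right)\right)^{2}\right) = 5 - \left(-5 + b\right) \left(0 + \left(1 + \left(-5 + 0\right)\right)^{2}\right) = 5 - \left(-5 + b\right) \left(0 + \left(1 - 5\right)^{2}\right) = 5 - \left(-5 + b\right) \left(0 + \left(-4\right)^{2}\right) = 5 - \left(-5 + b\right) \left(0 + 16\right) = 5 - \left(-5 + b\right) 16 = 5 - \left(-80 + 16 b\right) = 85 - 16 b$)
$\left(m{\left(60 \right)} - 25139\right) \left(T - 42357\right) = \left(\left(85 - 960\right) - 25139\right) \left(\frac{47519}{6} - 42357\right) = \left(\left(85 - 960\right) - 25139\right) \left(- \frac{206623}{6}\right) = \left(-875 - 25139\right) \left(- \frac{206623}{6}\right) = \left(-26014\right) \left(- \frac{206623}{6}\right) = \frac{2687545361}{3}$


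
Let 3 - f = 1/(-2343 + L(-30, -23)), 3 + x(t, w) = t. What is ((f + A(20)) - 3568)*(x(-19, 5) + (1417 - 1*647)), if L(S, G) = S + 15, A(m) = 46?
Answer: -3103377574/1179 ≈ -2.6322e+6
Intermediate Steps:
x(t, w) = -3 + t
L(S, G) = 15 + S
f = 7075/2358 (f = 3 - 1/(-2343 + (15 - 30)) = 3 - 1/(-2343 - 15) = 3 - 1/(-2358) = 3 - 1*(-1/2358) = 3 + 1/2358 = 7075/2358 ≈ 3.0004)
((f + A(20)) - 3568)*(x(-19, 5) + (1417 - 1*647)) = ((7075/2358 + 46) - 3568)*((-3 - 19) + (1417 - 1*647)) = (115543/2358 - 3568)*(-22 + (1417 - 647)) = -8297801*(-22 + 770)/2358 = -8297801/2358*748 = -3103377574/1179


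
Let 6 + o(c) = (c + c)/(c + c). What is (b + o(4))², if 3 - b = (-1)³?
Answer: 1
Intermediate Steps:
b = 4 (b = 3 - 1*(-1)³ = 3 - 1*(-1) = 3 + 1 = 4)
o(c) = -5 (o(c) = -6 + (c + c)/(c + c) = -6 + (2*c)/((2*c)) = -6 + (2*c)*(1/(2*c)) = -6 + 1 = -5)
(b + o(4))² = (4 - 5)² = (-1)² = 1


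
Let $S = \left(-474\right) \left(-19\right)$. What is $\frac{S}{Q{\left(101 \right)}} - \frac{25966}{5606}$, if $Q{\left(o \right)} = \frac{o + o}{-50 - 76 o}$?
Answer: $- \frac{97518180217}{283103} \approx -3.4446 \cdot 10^{5}$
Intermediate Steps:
$Q{\left(o \right)} = \frac{2 o}{-50 - 76 o}$
$S = 9006$
$\frac{S}{Q{\left(101 \right)}} - \frac{25966}{5606} = \frac{9006}{\left(-1\right) 101 \frac{1}{25 + 38 \cdot 101}} - \frac{25966}{5606} = \frac{9006}{\left(-1\right) 101 \frac{1}{25 + 3838}} - \frac{12983}{2803} = \frac{9006}{\left(-1\right) 101 \cdot \frac{1}{3863}} - \frac{12983}{2803} = \frac{9006}{- \frac{101}{3863}} - \frac{12983}{2803} = 9006 \left(- \frac{3863}{101}\right) - \frac{12983}{2803} = - \frac{34790178}{101} - \frac{12983}{2803} = - \frac{97518180217}{283103}$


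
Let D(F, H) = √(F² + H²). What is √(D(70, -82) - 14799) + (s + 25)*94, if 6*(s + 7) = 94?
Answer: 9494/3 + √(-14799 + 2*√2906) ≈ 3164.7 + 121.21*I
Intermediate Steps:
s = 26/3 (s = -7 + (⅙)*94 = -7 + 47/3 = 26/3 ≈ 8.6667)
√(D(70, -82) - 14799) + (s + 25)*94 = √(√(70² + (-82)²) - 14799) + (26/3 + 25)*94 = √(√(4900 + 6724) - 14799) + (101/3)*94 = √(√11624 - 14799) + 9494/3 = √(2*√2906 - 14799) + 9494/3 = √(-14799 + 2*√2906) + 9494/3 = 9494/3 + √(-14799 + 2*√2906)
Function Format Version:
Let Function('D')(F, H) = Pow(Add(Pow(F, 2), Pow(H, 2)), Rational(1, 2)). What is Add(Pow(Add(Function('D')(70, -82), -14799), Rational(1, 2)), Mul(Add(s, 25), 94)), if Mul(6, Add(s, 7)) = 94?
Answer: Add(Rational(9494, 3), Pow(Add(-14799, Mul(2, Pow(2906, Rational(1, 2)))), Rational(1, 2))) ≈ Add(3164.7, Mul(121.21, I))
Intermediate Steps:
s = Rational(26, 3) (s = Add(-7, Mul(Rational(1, 6), 94)) = Add(-7, Rational(47, 3)) = Rational(26, 3) ≈ 8.6667)
Add(Pow(Add(Function('D')(70, -82), -14799), Rational(1, 2)), Mul(Add(s, 25), 94)) = Add(Pow(Add(Pow(Add(Pow(70, 2), Pow(-82, 2)), Rational(1, 2)), -14799), Rational(1, 2)), Mul(Add(Rational(26, 3), 25), 94)) = Add(Pow(Add(Pow(Add(4900, 6724), Rational(1, 2)), -14799), Rational(1, 2)), Mul(Rational(101, 3), 94)) = Add(Pow(Add(Pow(11624, Rational(1, 2)), -14799), Rational(1, 2)), Rational(9494, 3)) = Add(Pow(Add(Mul(2, Pow(2906, Rational(1, 2))), -14799), Rational(1, 2)), Rational(9494, 3)) = Add(Pow(Add(-14799, Mul(2, Pow(2906, Rational(1, 2)))), Rational(1, 2)), Rational(9494, 3)) = Add(Rational(9494, 3), Pow(Add(-14799, Mul(2, Pow(2906, Rational(1, 2)))), Rational(1, 2)))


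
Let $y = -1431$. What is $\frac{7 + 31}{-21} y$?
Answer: $\frac{18126}{7} \approx 2589.4$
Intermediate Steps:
$\frac{7 + 31}{-21} y = \frac{7 + 31}{-21} \left(-1431\right) = 38 \left(- \frac{1}{21}\right) \left(-1431\right) = \left(- \frac{38}{21}\right) \left(-1431\right) = \frac{18126}{7}$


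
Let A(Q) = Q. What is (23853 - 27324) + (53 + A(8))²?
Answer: 250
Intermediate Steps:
(23853 - 27324) + (53 + A(8))² = (23853 - 27324) + (53 + 8)² = -3471 + 61² = -3471 + 3721 = 250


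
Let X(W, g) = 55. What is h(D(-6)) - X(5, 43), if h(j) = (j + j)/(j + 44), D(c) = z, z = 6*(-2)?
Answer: -223/4 ≈ -55.750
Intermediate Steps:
z = -12
D(c) = -12
h(j) = 2*j/(44 + j) (h(j) = (2*j)/(44 + j) = 2*j/(44 + j))
h(D(-6)) - X(5, 43) = 2*(-12)/(44 - 12) - 1*55 = 2*(-12)/32 - 55 = 2*(-12)*(1/32) - 55 = -3/4 - 55 = -223/4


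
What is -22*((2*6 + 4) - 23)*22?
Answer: 3388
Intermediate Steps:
-22*((2*6 + 4) - 23)*22 = -22*((12 + 4) - 23)*22 = -22*(16 - 23)*22 = -22*(-7)*22 = 154*22 = 3388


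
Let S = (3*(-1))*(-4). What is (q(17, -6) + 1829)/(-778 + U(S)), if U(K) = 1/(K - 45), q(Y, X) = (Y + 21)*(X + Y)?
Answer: -74151/25675 ≈ -2.8881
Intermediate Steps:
q(Y, X) = (21 + Y)*(X + Y)
S = 12 (S = -3*(-4) = 12)
U(K) = 1/(-45 + K)
(q(17, -6) + 1829)/(-778 + U(S)) = ((17² + 21*(-6) + 21*17 - 6*17) + 1829)/(-778 + 1/(-45 + 12)) = ((289 - 126 + 357 - 102) + 1829)/(-778 + 1/(-33)) = (418 + 1829)/(-778 - 1/33) = 2247/(-25675/33) = 2247*(-33/25675) = -74151/25675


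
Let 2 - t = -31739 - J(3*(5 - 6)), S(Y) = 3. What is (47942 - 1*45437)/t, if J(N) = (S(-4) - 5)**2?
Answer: 501/6349 ≈ 0.078910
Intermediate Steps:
J(N) = 4 (J(N) = (3 - 5)**2 = (-2)**2 = 4)
t = 31745 (t = 2 - (-31739 - 1*4) = 2 - (-31739 - 4) = 2 - 1*(-31743) = 2 + 31743 = 31745)
(47942 - 1*45437)/t = (47942 - 1*45437)/31745 = (47942 - 45437)*(1/31745) = 2505*(1/31745) = 501/6349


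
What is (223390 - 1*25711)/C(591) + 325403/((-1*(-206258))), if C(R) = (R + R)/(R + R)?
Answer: 3136400045/15866 ≈ 1.9768e+5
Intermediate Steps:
C(R) = 1 (C(R) = (2*R)/((2*R)) = (2*R)*(1/(2*R)) = 1)
(223390 - 1*25711)/C(591) + 325403/((-1*(-206258))) = (223390 - 1*25711)/1 + 325403/((-1*(-206258))) = (223390 - 25711)*1 + 325403/206258 = 197679*1 + 325403*(1/206258) = 197679 + 25031/15866 = 3136400045/15866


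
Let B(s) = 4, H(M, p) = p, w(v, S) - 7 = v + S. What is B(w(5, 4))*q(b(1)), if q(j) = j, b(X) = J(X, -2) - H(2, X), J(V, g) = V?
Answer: 0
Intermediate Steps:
w(v, S) = 7 + S + v (w(v, S) = 7 + (v + S) = 7 + (S + v) = 7 + S + v)
b(X) = 0 (b(X) = X - X = 0)
B(w(5, 4))*q(b(1)) = 4*0 = 0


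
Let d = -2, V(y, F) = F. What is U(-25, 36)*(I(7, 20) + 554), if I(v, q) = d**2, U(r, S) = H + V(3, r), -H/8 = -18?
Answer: 66402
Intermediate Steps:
H = 144 (H = -8*(-18) = 144)
U(r, S) = 144 + r
I(v, q) = 4 (I(v, q) = (-2)**2 = 4)
U(-25, 36)*(I(7, 20) + 554) = (144 - 25)*(4 + 554) = 119*558 = 66402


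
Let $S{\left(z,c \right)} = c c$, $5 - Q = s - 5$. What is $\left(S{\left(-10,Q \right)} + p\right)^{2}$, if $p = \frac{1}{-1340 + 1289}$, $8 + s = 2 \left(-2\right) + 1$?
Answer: $\frac{505800100}{2601} \approx 1.9446 \cdot 10^{5}$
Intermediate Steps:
$s = -11$ ($s = -8 + \left(2 \left(-2\right) + 1\right) = -8 + \left(-4 + 1\right) = -8 - 3 = -11$)
$Q = 21$ ($Q = 5 - \left(-11 - 5\right) = 5 - -16 = 5 + 16 = 21$)
$p = - \frac{1}{51}$ ($p = \frac{1}{-51} = - \frac{1}{51} \approx -0.019608$)
$S{\left(z,c \right)} = c^{2}$
$\left(S{\left(-10,Q \right)} + p\right)^{2} = \left(21^{2} - \frac{1}{51}\right)^{2} = \left(441 - \frac{1}{51}\right)^{2} = \left(\frac{22490}{51}\right)^{2} = \frac{505800100}{2601}$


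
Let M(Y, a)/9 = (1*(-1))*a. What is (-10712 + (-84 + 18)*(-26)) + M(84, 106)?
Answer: -9950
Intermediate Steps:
M(Y, a) = -9*a (M(Y, a) = 9*((1*(-1))*a) = 9*(-a) = -9*a)
(-10712 + (-84 + 18)*(-26)) + M(84, 106) = (-10712 + (-84 + 18)*(-26)) - 9*106 = (-10712 - 66*(-26)) - 954 = (-10712 + 1716) - 954 = -8996 - 954 = -9950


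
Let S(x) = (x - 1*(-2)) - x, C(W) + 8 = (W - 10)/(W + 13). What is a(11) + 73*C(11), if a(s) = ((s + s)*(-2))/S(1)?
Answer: -14471/24 ≈ -602.96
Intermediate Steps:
C(W) = -8 + (-10 + W)/(13 + W) (C(W) = -8 + (W - 10)/(W + 13) = -8 + (-10 + W)/(13 + W))
S(x) = 2 (S(x) = (x + 2) - x = (2 + x) - x = 2)
a(s) = -2*s (a(s) = ((s + s)*(-2))/2 = ((2*s)*(-2))*(½) = -4*s*(½) = -2*s)
a(11) + 73*C(11) = -2*11 + 73*((-114 - 7*11)/(13 + 11)) = -22 + 73*((-114 - 77)/24) = -22 + 73*((1/24)*(-191)) = -22 + 73*(-191/24) = -22 - 13943/24 = -14471/24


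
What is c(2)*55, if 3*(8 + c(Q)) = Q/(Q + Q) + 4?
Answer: -715/2 ≈ -357.50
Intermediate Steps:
c(Q) = -13/2 (c(Q) = -8 + (Q/(Q + Q) + 4)/3 = -8 + (Q/((2*Q)) + 4)/3 = -8 + ((1/(2*Q))*Q + 4)/3 = -8 + (½ + 4)/3 = -8 + (⅓)*(9/2) = -8 + 3/2 = -13/2)
c(2)*55 = -13/2*55 = -715/2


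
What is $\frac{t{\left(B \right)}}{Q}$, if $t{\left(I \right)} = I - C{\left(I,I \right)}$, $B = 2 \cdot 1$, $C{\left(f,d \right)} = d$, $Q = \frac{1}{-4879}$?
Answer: $0$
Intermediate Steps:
$Q = - \frac{1}{4879} \approx -0.00020496$
$B = 2$
$t{\left(I \right)} = 0$ ($t{\left(I \right)} = I - I = 0$)
$\frac{t{\left(B \right)}}{Q} = \frac{0}{- \frac{1}{4879}} = 0 \left(-4879\right) = 0$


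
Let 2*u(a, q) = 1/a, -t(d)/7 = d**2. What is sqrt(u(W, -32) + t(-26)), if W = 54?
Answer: I*sqrt(1533165)/18 ≈ 68.789*I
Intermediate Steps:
t(d) = -7*d**2
u(a, q) = 1/(2*a)
sqrt(u(W, -32) + t(-26)) = sqrt((1/2)/54 - 7*(-26)**2) = sqrt((1/2)*(1/54) - 7*676) = sqrt(1/108 - 4732) = sqrt(-511055/108) = I*sqrt(1533165)/18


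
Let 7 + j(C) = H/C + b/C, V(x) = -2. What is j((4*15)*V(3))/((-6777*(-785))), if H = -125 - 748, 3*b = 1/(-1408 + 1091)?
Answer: 3923/75889015425 ≈ 5.1694e-8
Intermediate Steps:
b = -1/951 (b = 1/(3*(-1408 + 1091)) = (⅓)/(-317) = (⅓)*(-1/317) = -1/951 ≈ -0.0010515)
H = -873
j(C) = -7 - 830224/(951*C) (j(C) = -7 + (-873/C - 1/(951*C)) = -7 - 830224/(951*C))
j((4*15)*V(3))/((-6777*(-785))) = (-7 - 830224/(951*((4*15)*(-2))))/((-6777*(-785))) = (-7 - 830224/(951*(60*(-2))))/5319945 = (-7 - 830224/951/(-120))*(1/5319945) = (-7 - 830224/951*(-1/120))*(1/5319945) = (-7 + 103778/14265)*(1/5319945) = (3923/14265)*(1/5319945) = 3923/75889015425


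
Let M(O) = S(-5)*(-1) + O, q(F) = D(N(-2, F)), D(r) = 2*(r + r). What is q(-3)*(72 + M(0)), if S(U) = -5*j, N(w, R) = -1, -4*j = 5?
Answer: -263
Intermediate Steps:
j = -5/4 (j = -1/4*5 = -5/4 ≈ -1.2500)
D(r) = 4*r (D(r) = 2*(2*r) = 4*r)
S(U) = 25/4 (S(U) = -5*(-5/4) = 25/4)
q(F) = -4 (q(F) = 4*(-1) = -4)
M(O) = -25/4 + O (M(O) = (25/4)*(-1) + O = -25/4 + O)
q(-3)*(72 + M(0)) = -4*(72 + (-25/4 + 0)) = -4*(72 - 25/4) = -4*263/4 = -263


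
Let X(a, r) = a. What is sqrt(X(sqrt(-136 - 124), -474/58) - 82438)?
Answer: sqrt(-82438 + 2*I*sqrt(65)) ≈ 0.028 + 287.12*I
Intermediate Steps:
sqrt(X(sqrt(-136 - 124), -474/58) - 82438) = sqrt(sqrt(-136 - 124) - 82438) = sqrt(sqrt(-260) - 82438) = sqrt(2*I*sqrt(65) - 82438) = sqrt(-82438 + 2*I*sqrt(65))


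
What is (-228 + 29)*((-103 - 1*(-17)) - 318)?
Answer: 80396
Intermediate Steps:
(-228 + 29)*((-103 - 1*(-17)) - 318) = -199*((-103 + 17) - 318) = -199*(-86 - 318) = -199*(-404) = 80396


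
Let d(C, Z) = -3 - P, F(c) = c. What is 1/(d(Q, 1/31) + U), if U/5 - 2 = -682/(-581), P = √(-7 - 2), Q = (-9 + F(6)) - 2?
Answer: 4344137/58943578 + 1012683*I/58943578 ≈ 0.0737 + 0.017181*I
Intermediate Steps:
Q = -5 (Q = (-9 + 6) - 2 = -3 - 2 = -5)
P = 3*I (P = √(-9) = 3*I ≈ 3.0*I)
d(C, Z) = -3 - 3*I
U = 9220/581 (U = 10 + 5*(-682/(-581)) = 10 + 5*(-682*(-1/581)) = 10 + 5*(682/581) = 10 + 3410/581 = 9220/581 ≈ 15.869)
1/(d(Q, 1/31) + U) = 1/((-3 - 3*I) + 9220/581) = 1/(7477/581 - 3*I) = 337561*(7477/581 + 3*I)/58943578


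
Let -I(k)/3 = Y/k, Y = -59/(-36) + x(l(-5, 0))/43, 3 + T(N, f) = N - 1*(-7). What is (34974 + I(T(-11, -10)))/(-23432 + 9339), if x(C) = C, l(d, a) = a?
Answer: -2937875/1183812 ≈ -2.4817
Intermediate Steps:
T(N, f) = 4 + N (T(N, f) = -3 + (N - 1*(-7)) = -3 + (N + 7) = -3 + (7 + N) = 4 + N)
Y = 59/36 (Y = -59/(-36) + 0/43 = -59*(-1/36) + 0*(1/43) = 59/36 + 0 = 59/36 ≈ 1.6389)
I(k) = -59/(12*k)
(34974 + I(T(-11, -10)))/(-23432 + 9339) = (34974 - 59/(12*(4 - 11)))/(-23432 + 9339) = (34974 - 59/12/(-7))/(-14093) = (34974 - 59/12*(-1/7))*(-1/14093) = (34974 + 59/84)*(-1/14093) = (2937875/84)*(-1/14093) = -2937875/1183812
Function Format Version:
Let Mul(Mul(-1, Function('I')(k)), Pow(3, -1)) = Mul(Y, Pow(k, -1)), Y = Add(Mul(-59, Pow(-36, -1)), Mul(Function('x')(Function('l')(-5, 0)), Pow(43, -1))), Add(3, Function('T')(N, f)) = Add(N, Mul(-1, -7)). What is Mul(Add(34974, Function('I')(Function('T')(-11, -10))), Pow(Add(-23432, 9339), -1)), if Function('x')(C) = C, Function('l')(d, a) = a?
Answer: Rational(-2937875, 1183812) ≈ -2.4817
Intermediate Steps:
Function('T')(N, f) = Add(4, N) (Function('T')(N, f) = Add(-3, Add(N, Mul(-1, -7))) = Add(-3, Add(N, 7)) = Add(-3, Add(7, N)) = Add(4, N))
Y = Rational(59, 36) (Y = Add(Mul(-59, Pow(-36, -1)), Mul(0, Pow(43, -1))) = Add(Mul(-59, Rational(-1, 36)), Mul(0, Rational(1, 43))) = Add(Rational(59, 36), 0) = Rational(59, 36) ≈ 1.6389)
Function('I')(k) = Mul(Rational(-59, 12), Pow(k, -1)) (Function('I')(k) = Mul(-3, Mul(Rational(59, 36), Pow(k, -1))) = Mul(Rational(-59, 12), Pow(k, -1)))
Mul(Add(34974, Function('I')(Function('T')(-11, -10))), Pow(Add(-23432, 9339), -1)) = Mul(Add(34974, Mul(Rational(-59, 12), Pow(Add(4, -11), -1))), Pow(Add(-23432, 9339), -1)) = Mul(Add(34974, Mul(Rational(-59, 12), Pow(-7, -1))), Pow(-14093, -1)) = Mul(Add(34974, Mul(Rational(-59, 12), Rational(-1, 7))), Rational(-1, 14093)) = Mul(Add(34974, Rational(59, 84)), Rational(-1, 14093)) = Mul(Rational(2937875, 84), Rational(-1, 14093)) = Rational(-2937875, 1183812)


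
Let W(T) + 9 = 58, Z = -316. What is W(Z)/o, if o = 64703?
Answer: 49/64703 ≈ 0.00075731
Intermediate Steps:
W(T) = 49 (W(T) = -9 + 58 = 49)
W(Z)/o = 49/64703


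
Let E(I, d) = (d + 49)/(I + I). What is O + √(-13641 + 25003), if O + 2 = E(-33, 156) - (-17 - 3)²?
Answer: -26737/66 + √11362 ≈ -298.51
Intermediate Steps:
E(I, d) = (49 + d)/(2*I) (E(I, d) = (49 + d)/((2*I)) = (49 + d)*(1/(2*I)) = (49 + d)/(2*I))
O = -26737/66 (O = -2 + ((½)*(49 + 156)/(-33) - (-17 - 3)²) = -2 + ((½)*(-1/33)*205 - 1*(-20)²) = -2 + (-205/66 - 1*400) = -2 + (-205/66 - 400) = -2 - 26605/66 = -26737/66 ≈ -405.11)
O + √(-13641 + 25003) = -26737/66 + √(-13641 + 25003) = -26737/66 + √11362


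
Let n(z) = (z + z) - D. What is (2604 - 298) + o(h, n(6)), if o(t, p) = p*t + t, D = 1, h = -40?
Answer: 1826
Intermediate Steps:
n(z) = -1 + 2*z (n(z) = (z + z) - 1*1 = 2*z - 1 = -1 + 2*z)
o(t, p) = t + p*t
(2604 - 298) + o(h, n(6)) = (2604 - 298) - 40*(1 + (-1 + 2*6)) = 2306 - 40*(1 + (-1 + 12)) = 2306 - 40*(1 + 11) = 2306 - 40*12 = 2306 - 480 = 1826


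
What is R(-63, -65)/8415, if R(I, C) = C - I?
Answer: -2/8415 ≈ -0.00023767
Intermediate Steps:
R(-63, -65)/8415 = (-65 - 1*(-63))/8415 = (-65 + 63)*(1/8415) = -2*1/8415 = -2/8415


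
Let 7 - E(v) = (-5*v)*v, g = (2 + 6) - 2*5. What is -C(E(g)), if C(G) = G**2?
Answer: -729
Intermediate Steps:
g = -2 (g = 8 - 10 = -2)
E(v) = 7 + 5*v**2 (E(v) = 7 - (-5*v)*v = 7 - (-5)*v**2 = 7 + 5*v**2)
-C(E(g)) = -(7 + 5*(-2)**2)**2 = -(7 + 5*4)**2 = -(7 + 20)**2 = -1*27**2 = -1*729 = -729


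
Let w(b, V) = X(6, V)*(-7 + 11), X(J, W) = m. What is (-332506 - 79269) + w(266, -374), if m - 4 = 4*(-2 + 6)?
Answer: -411695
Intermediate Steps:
m = 20 (m = 4 + 4*(-2 + 6) = 4 + 4*4 = 4 + 16 = 20)
X(J, W) = 20
w(b, V) = 80 (w(b, V) = 20*(-7 + 11) = 20*4 = 80)
(-332506 - 79269) + w(266, -374) = (-332506 - 79269) + 80 = -411775 + 80 = -411695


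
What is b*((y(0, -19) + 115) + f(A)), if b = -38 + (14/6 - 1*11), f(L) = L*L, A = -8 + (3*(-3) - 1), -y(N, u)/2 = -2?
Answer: -62020/3 ≈ -20673.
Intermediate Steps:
y(N, u) = 4 (y(N, u) = -2*(-2) = 4)
A = -18 (A = -8 + (-9 - 1) = -8 - 10 = -18)
f(L) = L**2
b = -140/3 (b = -38 + (14*(1/6) - 11) = -38 + (7/3 - 11) = -38 - 26/3 = -140/3 ≈ -46.667)
b*((y(0, -19) + 115) + f(A)) = -140*((4 + 115) + (-18)**2)/3 = -140*(119 + 324)/3 = -140/3*443 = -62020/3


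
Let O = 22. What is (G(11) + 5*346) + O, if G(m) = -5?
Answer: 1747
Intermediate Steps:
(G(11) + 5*346) + O = (-5 + 5*346) + 22 = (-5 + 1730) + 22 = 1725 + 22 = 1747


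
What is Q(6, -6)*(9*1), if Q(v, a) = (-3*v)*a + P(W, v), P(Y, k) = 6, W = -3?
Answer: 1026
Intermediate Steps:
Q(v, a) = 6 - 3*a*v (Q(v, a) = (-3*v)*a + 6 = -3*a*v + 6 = 6 - 3*a*v)
Q(6, -6)*(9*1) = (6 - 3*(-6)*6)*(9*1) = (6 + 108)*9 = 114*9 = 1026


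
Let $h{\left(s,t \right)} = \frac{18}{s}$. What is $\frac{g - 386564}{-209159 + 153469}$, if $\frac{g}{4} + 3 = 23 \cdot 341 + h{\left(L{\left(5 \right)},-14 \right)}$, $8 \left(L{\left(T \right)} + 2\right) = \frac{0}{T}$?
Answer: $\frac{35524}{5569} \approx 6.3789$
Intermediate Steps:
$L{\left(T \right)} = -2$ ($L{\left(T \right)} = -2 + \frac{0 \frac{1}{T}}{8} = -2 + \frac{1}{8} \cdot 0 = -2 + 0 = -2$)
$g = 31324$ ($g = -12 + 4 \left(23 \cdot 341 + \frac{18}{-2}\right) = -12 + 4 \left(7843 + 18 \left(- \frac{1}{2}\right)\right) = -12 + 4 \left(7843 - 9\right) = -12 + 4 \cdot 7834 = -12 + 31336 = 31324$)
$\frac{g - 386564}{-209159 + 153469} = \frac{31324 - 386564}{-209159 + 153469} = - \frac{355240}{-55690} = \left(-355240\right) \left(- \frac{1}{55690}\right) = \frac{35524}{5569}$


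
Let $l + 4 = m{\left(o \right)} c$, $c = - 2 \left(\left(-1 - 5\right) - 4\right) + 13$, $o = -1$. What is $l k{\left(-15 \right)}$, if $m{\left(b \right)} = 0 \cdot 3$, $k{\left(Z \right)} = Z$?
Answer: $60$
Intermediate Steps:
$m{\left(b \right)} = 0$
$c = 33$ ($c = - 2 \left(-6 - 4\right) + 13 = \left(-2\right) \left(-10\right) + 13 = 20 + 13 = 33$)
$l = -4$ ($l = -4 + 0 \cdot 33 = -4 + 0 = -4$)
$l k{\left(-15 \right)} = \left(-4\right) \left(-15\right) = 60$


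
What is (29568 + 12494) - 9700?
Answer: 32362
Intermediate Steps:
(29568 + 12494) - 9700 = 42062 - 9700 = 32362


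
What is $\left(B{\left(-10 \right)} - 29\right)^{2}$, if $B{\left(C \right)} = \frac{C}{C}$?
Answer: $784$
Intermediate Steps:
$B{\left(C \right)} = 1$
$\left(B{\left(-10 \right)} - 29\right)^{2} = \left(1 - 29\right)^{2} = \left(-28\right)^{2} = 784$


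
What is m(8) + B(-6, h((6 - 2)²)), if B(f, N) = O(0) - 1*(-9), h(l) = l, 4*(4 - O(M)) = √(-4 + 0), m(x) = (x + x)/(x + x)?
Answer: 14 - I/2 ≈ 14.0 - 0.5*I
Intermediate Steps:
m(x) = 1 (m(x) = (2*x)/((2*x)) = (2*x)*(1/(2*x)) = 1)
O(M) = 4 - I/2 (O(M) = 4 - √(-4 + 0)/4 = 4 - I/2)
B(f, N) = 13 - I/2 (B(f, N) = (4 - I/2) - 1*(-9) = (4 - I/2) + 9 = 13 - I/2)
m(8) + B(-6, h((6 - 2)²)) = 1 + (13 - I/2) = 14 - I/2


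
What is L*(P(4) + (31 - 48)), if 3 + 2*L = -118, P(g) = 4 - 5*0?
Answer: 1573/2 ≈ 786.50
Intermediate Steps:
P(g) = 4 (P(g) = 4 + 0 = 4)
L = -121/2 (L = -3/2 + (1/2)*(-118) = -3/2 - 59 = -121/2 ≈ -60.500)
L*(P(4) + (31 - 48)) = -121*(4 + (31 - 48))/2 = -121*(4 - 17)/2 = -121/2*(-13) = 1573/2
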